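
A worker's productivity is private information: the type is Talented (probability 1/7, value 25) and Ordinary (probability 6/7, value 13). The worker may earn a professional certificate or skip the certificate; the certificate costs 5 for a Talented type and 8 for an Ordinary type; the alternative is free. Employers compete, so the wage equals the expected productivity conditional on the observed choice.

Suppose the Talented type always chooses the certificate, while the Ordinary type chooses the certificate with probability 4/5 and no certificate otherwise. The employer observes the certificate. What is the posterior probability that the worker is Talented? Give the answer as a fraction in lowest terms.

P(the certificate) = (1/7)·1 + (6/7)·(4/5) = 29/35.
By Bayes' rule, P(Talented | the certificate) = (1/7) / (29/35) = 5/29.

5/29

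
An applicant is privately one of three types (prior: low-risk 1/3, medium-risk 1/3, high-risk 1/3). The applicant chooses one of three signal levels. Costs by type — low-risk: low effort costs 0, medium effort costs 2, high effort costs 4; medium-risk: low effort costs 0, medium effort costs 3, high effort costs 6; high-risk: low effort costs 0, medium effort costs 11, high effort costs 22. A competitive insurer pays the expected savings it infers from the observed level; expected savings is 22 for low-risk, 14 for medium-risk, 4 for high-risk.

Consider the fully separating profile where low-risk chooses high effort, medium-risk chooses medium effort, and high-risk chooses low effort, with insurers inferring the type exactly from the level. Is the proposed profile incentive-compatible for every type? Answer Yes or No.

Separating rebates: high effort → 22, medium effort → 14, low effort → 4.
low-risk (assigned high effort): low effort: 4 − 0 = 4; medium effort: 14 − 2 = 12; high effort: 22 − 4 = 18. low-risk stays.
medium-risk (assigned medium effort): low effort: 4 − 0 = 4; medium effort: 14 − 3 = 11; high effort: 22 − 6 = 16. medium-risk prefers high effort.
high-risk (assigned low effort): low effort: 4 − 0 = 4; medium effort: 14 − 11 = 3; high effort: 22 − 22 = 0. high-risk stays.
At least one type deviates; the separating profile fails.

No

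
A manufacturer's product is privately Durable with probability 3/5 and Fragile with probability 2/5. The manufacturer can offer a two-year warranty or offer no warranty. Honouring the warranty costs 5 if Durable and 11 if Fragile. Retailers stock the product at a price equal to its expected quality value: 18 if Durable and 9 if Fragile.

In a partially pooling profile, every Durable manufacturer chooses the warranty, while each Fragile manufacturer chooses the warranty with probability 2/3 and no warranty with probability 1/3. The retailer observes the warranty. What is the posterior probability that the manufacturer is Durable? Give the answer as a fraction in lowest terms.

9/13

P(the warranty) = (3/5)·1 + (2/5)·(2/3) = 13/15.
By Bayes' rule, P(Durable | the warranty) = (3/5) / (13/15) = 9/13.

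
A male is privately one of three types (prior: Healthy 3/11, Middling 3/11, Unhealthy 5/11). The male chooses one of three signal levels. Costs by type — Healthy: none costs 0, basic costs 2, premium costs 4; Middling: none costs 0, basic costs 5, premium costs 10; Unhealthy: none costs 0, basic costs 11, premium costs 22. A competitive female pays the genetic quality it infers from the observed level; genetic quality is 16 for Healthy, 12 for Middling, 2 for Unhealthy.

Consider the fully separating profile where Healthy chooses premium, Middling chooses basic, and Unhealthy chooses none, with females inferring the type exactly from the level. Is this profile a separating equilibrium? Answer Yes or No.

Separating mating payoffs: premium → 16, basic → 12, none → 2.
Healthy (assigned premium): none: 2 − 0 = 2; basic: 12 − 2 = 10; premium: 16 − 4 = 12. Healthy stays.
Middling (assigned basic): none: 2 − 0 = 2; basic: 12 − 5 = 7; premium: 16 − 10 = 6. Middling stays.
Unhealthy (assigned none): none: 2 − 0 = 2; basic: 12 − 11 = 1; premium: 16 − 22 = -6. Unhealthy stays.
Every type prefers its assigned level; separation holds.

Yes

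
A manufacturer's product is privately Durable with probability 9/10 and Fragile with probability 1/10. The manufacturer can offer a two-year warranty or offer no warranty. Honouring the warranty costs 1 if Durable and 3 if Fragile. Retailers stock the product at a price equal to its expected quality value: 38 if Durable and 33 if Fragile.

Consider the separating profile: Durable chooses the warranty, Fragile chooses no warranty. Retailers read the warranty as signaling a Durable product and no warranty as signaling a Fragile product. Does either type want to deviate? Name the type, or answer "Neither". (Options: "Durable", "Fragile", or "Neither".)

Fragile

The warranty pays 38; no warranty pays 33.
Durable: assigned the warranty, nets 38 − 1 = 37; deviating to no warranty nets 33.
Fragile: assigned no warranty, nets 33; deviating to the warranty nets 38 − 3 = 35.
The Fragile type gains 2 by deviating.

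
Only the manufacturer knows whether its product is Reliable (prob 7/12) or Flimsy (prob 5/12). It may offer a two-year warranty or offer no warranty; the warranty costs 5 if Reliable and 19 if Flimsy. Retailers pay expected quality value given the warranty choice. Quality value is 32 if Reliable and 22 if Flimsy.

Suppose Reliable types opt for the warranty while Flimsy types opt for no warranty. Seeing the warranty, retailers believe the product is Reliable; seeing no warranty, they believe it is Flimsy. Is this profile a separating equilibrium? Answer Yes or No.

Yes

Under these beliefs, the warranty earns price 32 and no warranty earns price 22.
Reliable: the warranty nets 32 − 5 = 27; no warranty nets 22. Reliable prefers the warranty.
Flimsy: the warranty nets 32 − 19 = 13; no warranty nets 22. Flimsy prefers no warranty.
Neither type deviates, so the separating profile is an equilibrium.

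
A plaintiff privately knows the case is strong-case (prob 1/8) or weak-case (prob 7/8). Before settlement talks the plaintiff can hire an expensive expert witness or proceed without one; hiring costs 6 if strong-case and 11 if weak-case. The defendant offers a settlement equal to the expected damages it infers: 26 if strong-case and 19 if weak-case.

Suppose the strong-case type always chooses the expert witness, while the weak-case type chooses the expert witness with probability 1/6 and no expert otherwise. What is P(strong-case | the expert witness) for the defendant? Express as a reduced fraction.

6/13

P(the expert witness) = (1/8)·1 + (7/8)·(1/6) = 13/48.
By Bayes' rule, P(strong-case | the expert witness) = (1/8) / (13/48) = 6/13.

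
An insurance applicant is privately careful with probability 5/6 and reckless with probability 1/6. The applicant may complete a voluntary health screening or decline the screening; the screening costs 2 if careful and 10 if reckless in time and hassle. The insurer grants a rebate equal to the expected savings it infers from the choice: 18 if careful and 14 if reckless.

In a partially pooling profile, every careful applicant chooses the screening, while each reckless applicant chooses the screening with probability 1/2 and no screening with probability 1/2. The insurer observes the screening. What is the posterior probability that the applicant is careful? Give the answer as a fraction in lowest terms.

P(the screening) = (5/6)·1 + (1/6)·(1/2) = 11/12.
By Bayes' rule, P(careful | the screening) = (5/6) / (11/12) = 10/11.

10/11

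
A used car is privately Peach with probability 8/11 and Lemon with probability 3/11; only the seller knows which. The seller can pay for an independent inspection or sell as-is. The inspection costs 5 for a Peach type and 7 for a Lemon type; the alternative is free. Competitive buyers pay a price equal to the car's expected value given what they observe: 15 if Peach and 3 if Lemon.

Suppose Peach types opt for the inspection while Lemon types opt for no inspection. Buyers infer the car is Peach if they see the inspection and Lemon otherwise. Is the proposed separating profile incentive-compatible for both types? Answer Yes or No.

Under these beliefs, the inspection earns price 15 and no inspection earns price 3.
Peach: the inspection nets 15 − 5 = 10; no inspection nets 3. Peach prefers the inspection.
Lemon: the inspection nets 15 − 7 = 8; no inspection nets 3. Lemon would deviate to the inspection.
Lemon has a profitable deviation, so the profile is not an equilibrium.

No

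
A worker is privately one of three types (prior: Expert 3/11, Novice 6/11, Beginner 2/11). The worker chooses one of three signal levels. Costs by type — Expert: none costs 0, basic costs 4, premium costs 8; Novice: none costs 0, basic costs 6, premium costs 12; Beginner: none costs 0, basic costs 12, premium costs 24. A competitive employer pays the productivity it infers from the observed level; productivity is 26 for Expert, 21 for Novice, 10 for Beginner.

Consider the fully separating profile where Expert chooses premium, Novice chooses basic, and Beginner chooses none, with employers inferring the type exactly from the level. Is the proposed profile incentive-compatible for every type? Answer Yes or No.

Yes

Separating wages: premium → 26, basic → 21, none → 10.
Expert (assigned premium): none: 10 − 0 = 10; basic: 21 − 4 = 17; premium: 26 − 8 = 18. Expert stays.
Novice (assigned basic): none: 10 − 0 = 10; basic: 21 − 6 = 15; premium: 26 − 12 = 14. Novice stays.
Beginner (assigned none): none: 10 − 0 = 10; basic: 21 − 12 = 9; premium: 26 − 24 = 2. Beginner stays.
Every type prefers its assigned level; separation holds.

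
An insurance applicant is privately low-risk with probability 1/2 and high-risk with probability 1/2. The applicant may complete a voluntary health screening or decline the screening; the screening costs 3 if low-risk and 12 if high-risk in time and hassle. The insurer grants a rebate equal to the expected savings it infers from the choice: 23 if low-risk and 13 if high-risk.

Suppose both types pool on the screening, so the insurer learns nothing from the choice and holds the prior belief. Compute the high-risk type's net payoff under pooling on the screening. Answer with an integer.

6

Pooled rebate = 1/2·23 + 1/2·13 = 18.
high-risk pays cost 12 for the screening, so net payoff = 18 − 12 = 6.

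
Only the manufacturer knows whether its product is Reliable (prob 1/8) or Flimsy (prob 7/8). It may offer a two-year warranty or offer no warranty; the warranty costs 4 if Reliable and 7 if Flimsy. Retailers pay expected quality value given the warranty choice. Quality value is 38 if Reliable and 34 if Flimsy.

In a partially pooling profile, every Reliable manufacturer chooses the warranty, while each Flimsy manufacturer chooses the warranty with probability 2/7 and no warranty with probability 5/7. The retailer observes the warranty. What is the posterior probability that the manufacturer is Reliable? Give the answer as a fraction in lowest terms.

P(the warranty) = (1/8)·1 + (7/8)·(2/7) = 3/8.
By Bayes' rule, P(Reliable | the warranty) = (1/8) / (3/8) = 1/3.

1/3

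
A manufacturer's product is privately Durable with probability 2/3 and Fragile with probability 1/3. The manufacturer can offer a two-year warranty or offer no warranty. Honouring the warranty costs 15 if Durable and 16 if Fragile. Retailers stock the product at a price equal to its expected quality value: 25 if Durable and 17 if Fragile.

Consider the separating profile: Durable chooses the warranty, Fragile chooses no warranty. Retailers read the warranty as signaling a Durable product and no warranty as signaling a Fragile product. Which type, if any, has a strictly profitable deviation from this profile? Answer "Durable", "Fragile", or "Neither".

Durable

The warranty pays 25; no warranty pays 17.
Durable: assigned the warranty, nets 25 − 15 = 10; deviating to no warranty nets 17.
Fragile: assigned no warranty, nets 17; deviating to the warranty nets 25 − 16 = 9.
The Durable type gains 7 by deviating.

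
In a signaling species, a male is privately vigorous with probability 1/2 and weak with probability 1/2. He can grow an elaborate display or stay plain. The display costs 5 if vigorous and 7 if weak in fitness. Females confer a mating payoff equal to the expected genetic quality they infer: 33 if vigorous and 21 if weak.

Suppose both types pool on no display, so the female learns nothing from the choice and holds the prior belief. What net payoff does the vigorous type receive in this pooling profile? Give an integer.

Pooled mating payoff = 1/2·33 + 1/2·21 = 27.
vigorous pays no cost for no display, so net payoff = 27.

27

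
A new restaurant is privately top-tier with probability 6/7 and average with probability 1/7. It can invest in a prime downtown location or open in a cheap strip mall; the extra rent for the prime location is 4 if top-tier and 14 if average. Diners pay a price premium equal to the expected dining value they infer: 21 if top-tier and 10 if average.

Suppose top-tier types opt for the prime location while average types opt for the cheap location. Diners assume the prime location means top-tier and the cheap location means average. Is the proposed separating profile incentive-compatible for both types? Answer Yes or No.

Yes

Under these beliefs, the prime location earns price premium 21 and the cheap location earns price premium 10.
top-tier: the prime location nets 21 − 4 = 17; the cheap location nets 10. top-tier prefers the prime location.
average: the prime location nets 21 − 14 = 7; the cheap location nets 10. average prefers the cheap location.
Neither type deviates, so the separating profile is an equilibrium.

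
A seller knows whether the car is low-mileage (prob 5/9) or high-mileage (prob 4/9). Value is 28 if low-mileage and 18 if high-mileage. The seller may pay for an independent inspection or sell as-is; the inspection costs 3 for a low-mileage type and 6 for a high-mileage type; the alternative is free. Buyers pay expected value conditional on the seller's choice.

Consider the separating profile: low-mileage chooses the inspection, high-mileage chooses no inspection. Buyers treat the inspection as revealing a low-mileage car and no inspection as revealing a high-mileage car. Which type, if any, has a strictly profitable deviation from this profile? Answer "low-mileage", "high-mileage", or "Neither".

The inspection pays 28; no inspection pays 18.
low-mileage: assigned the inspection, nets 28 − 3 = 25; deviating to no inspection nets 18.
high-mileage: assigned no inspection, nets 18; deviating to the inspection nets 28 − 6 = 22.
The high-mileage type gains 4 by deviating.

high-mileage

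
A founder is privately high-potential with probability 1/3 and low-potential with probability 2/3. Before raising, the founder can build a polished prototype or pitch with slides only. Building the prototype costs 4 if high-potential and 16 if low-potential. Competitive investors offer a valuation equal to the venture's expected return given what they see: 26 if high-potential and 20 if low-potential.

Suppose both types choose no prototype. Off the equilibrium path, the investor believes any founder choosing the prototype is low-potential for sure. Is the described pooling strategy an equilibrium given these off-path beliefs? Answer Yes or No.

On path, the investor holds the prior and pays 1/3·26 + 2/3·20 = 22. Off path (the prototype), believing low-potential, it pays 20.
high-potential: no prototype nets 22; the prototype nets 20 − 4 = 16. high-potential stays.
low-potential: no prototype nets 22; the prototype nets 20 − 16 = 4. low-potential stays.
No type deviates, so pooling is sustained.

Yes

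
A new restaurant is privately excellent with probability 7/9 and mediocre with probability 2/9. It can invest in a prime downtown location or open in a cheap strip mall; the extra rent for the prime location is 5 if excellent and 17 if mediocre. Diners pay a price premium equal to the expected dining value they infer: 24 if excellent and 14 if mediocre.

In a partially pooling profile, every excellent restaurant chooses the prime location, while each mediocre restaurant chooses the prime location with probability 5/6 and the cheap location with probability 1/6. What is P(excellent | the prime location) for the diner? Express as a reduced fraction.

P(the prime location) = (7/9)·1 + (2/9)·(5/6) = 26/27.
By Bayes' rule, P(excellent | the prime location) = (7/9) / (26/27) = 21/26.

21/26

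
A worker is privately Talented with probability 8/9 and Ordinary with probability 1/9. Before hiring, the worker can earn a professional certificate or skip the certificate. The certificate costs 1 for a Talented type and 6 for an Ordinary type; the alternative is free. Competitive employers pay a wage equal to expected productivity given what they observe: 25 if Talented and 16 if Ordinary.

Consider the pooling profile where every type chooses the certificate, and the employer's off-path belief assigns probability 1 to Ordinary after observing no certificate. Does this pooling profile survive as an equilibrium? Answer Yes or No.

On path, the employer holds the prior and pays 8/9·25 + 1/9·16 = 24. Off path (no certificate), believing Ordinary, it pays 16.
Talented: the certificate nets 24 − 1 = 23; no certificate nets 16. Talented stays.
Ordinary: the certificate nets 24 − 6 = 18; no certificate nets 16. Ordinary stays.
No type deviates, so pooling is sustained.

Yes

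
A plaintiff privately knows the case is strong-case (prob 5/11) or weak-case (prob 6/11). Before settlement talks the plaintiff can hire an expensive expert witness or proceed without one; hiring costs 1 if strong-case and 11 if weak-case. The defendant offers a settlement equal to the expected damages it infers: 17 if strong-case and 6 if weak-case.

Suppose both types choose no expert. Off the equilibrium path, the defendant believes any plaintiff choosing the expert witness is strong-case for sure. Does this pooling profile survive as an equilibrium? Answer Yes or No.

On path, the defendant holds the prior and pays 5/11·17 + 6/11·6 = 11. Off path (the expert witness), believing strong-case, it pays 17.
strong-case: no expert nets 11; the expert witness nets 17 − 1 = 16. strong-case would deviate.
weak-case: no expert nets 11; the expert witness nets 17 − 11 = 6. weak-case stays.
A type deviates, so pooling fails.

No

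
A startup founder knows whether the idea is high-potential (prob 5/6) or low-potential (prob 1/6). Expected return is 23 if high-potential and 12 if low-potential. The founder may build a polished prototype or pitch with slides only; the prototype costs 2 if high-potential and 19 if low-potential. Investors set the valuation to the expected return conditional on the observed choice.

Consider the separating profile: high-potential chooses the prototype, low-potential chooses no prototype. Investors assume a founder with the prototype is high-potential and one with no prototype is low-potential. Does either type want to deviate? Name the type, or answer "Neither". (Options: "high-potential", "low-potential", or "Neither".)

The prototype pays 23; no prototype pays 12.
high-potential: assigned the prototype, nets 23 − 2 = 21; deviating to no prototype nets 12.
low-potential: assigned no prototype, nets 12; deviating to the prototype nets 23 − 19 = 4.
Both types strictly prefer their assigned action; no profitable deviation.

Neither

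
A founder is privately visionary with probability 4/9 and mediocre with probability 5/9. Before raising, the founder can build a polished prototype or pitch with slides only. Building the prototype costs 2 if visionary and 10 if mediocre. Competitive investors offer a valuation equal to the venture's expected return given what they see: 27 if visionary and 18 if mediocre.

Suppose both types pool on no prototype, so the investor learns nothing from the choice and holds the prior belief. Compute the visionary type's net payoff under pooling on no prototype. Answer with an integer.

22

Pooled valuation = 4/9·27 + 5/9·18 = 22.
visionary pays no cost for no prototype, so net payoff = 22.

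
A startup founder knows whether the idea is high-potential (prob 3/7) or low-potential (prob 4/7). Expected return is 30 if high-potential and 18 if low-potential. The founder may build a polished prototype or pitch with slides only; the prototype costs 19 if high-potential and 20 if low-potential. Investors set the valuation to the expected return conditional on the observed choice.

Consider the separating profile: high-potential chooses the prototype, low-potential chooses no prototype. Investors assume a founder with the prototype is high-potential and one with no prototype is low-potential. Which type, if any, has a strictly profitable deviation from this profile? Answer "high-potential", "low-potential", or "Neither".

The prototype pays 30; no prototype pays 18.
high-potential: assigned the prototype, nets 30 − 19 = 11; deviating to no prototype nets 18.
low-potential: assigned no prototype, nets 18; deviating to the prototype nets 30 − 20 = 10.
The high-potential type gains 7 by deviating.

high-potential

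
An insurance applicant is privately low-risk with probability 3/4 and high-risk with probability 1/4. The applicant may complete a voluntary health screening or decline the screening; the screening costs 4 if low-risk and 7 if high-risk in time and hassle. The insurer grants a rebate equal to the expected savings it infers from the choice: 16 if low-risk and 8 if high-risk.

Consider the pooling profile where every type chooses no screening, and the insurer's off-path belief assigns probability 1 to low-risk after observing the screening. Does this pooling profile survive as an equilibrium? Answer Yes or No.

On path, the insurer holds the prior and pays 3/4·16 + 1/4·8 = 14. Off path (the screening), believing low-risk, it pays 16.
low-risk: no screening nets 14; the screening nets 16 − 4 = 12. low-risk stays.
high-risk: no screening nets 14; the screening nets 16 − 7 = 9. high-risk stays.
No type deviates, so pooling is sustained.

Yes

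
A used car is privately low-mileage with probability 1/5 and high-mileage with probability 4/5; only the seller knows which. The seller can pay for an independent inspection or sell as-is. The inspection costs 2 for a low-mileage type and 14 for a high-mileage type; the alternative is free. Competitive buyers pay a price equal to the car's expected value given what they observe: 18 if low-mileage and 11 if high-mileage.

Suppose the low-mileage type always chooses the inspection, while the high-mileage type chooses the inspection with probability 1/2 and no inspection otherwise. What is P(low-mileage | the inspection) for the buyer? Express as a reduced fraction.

1/3

P(the inspection) = (1/5)·1 + (4/5)·(1/2) = 3/5.
By Bayes' rule, P(low-mileage | the inspection) = (1/5) / (3/5) = 1/3.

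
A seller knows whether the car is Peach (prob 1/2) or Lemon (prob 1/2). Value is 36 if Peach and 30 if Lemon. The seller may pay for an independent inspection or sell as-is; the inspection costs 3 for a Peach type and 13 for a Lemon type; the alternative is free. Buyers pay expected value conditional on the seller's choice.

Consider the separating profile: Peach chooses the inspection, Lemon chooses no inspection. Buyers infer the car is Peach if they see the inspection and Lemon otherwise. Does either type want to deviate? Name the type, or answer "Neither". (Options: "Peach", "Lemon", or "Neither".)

The inspection pays 36; no inspection pays 30.
Peach: assigned the inspection, nets 36 − 3 = 33; deviating to no inspection nets 30.
Lemon: assigned no inspection, nets 30; deviating to the inspection nets 36 − 13 = 23.
Both types strictly prefer their assigned action; no profitable deviation.

Neither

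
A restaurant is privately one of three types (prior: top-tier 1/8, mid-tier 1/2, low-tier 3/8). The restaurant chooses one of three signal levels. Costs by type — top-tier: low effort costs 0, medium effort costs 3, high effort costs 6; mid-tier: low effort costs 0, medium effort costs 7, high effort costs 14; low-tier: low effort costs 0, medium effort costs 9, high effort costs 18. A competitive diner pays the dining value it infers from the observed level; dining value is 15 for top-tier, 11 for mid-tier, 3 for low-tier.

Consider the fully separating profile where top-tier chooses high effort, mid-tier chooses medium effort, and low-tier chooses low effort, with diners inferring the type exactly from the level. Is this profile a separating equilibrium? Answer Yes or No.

Yes

Separating price premiums: high effort → 15, medium effort → 11, low effort → 3.
top-tier (assigned high effort): low effort: 3 − 0 = 3; medium effort: 11 − 3 = 8; high effort: 15 − 6 = 9. top-tier stays.
mid-tier (assigned medium effort): low effort: 3 − 0 = 3; medium effort: 11 − 7 = 4; high effort: 15 − 14 = 1. mid-tier stays.
low-tier (assigned low effort): low effort: 3 − 0 = 3; medium effort: 11 − 9 = 2; high effort: 15 − 18 = -3. low-tier stays.
Every type prefers its assigned level; separation holds.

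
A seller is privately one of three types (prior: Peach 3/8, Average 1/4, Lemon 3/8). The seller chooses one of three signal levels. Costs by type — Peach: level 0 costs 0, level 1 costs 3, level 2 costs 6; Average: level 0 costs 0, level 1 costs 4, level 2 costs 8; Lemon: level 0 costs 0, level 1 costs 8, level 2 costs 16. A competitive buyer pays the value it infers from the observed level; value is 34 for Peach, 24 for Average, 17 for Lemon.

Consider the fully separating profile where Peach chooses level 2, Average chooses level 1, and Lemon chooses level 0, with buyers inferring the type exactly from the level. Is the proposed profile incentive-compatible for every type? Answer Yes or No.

No

Separating prices: level 2 → 34, level 1 → 24, level 0 → 17.
Peach (assigned level 2): level 0: 17 − 0 = 17; level 1: 24 − 3 = 21; level 2: 34 − 6 = 28. Peach stays.
Average (assigned level 1): level 0: 17 − 0 = 17; level 1: 24 − 4 = 20; level 2: 34 − 8 = 26. Average prefers level 2.
Lemon (assigned level 0): level 0: 17 − 0 = 17; level 1: 24 − 8 = 16; level 2: 34 − 16 = 18. Lemon prefers level 2.
At least one type deviates; the separating profile fails.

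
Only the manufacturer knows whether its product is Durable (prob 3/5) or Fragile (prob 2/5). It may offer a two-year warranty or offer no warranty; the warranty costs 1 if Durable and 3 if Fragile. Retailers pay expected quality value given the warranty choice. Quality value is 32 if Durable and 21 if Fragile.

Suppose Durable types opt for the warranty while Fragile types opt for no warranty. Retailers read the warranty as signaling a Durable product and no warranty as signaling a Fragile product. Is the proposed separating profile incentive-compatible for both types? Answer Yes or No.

Under these beliefs, the warranty earns price 32 and no warranty earns price 21.
Durable: the warranty nets 32 − 1 = 31; no warranty nets 21. Durable prefers the warranty.
Fragile: the warranty nets 32 − 3 = 29; no warranty nets 21. Fragile would deviate to the warranty.
Fragile has a profitable deviation, so the profile is not an equilibrium.

No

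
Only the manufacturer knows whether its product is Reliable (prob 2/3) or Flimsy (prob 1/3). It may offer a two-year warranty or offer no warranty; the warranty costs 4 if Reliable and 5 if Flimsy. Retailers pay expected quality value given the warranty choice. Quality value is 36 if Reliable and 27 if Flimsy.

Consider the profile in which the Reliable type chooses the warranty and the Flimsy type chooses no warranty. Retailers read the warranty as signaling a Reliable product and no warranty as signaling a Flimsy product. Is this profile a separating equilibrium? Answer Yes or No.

Under these beliefs, the warranty earns price 36 and no warranty earns price 27.
Reliable: the warranty nets 36 − 4 = 32; no warranty nets 27. Reliable prefers the warranty.
Flimsy: the warranty nets 36 − 5 = 31; no warranty nets 27. Flimsy would deviate to the warranty.
Flimsy has a profitable deviation, so the profile is not an equilibrium.

No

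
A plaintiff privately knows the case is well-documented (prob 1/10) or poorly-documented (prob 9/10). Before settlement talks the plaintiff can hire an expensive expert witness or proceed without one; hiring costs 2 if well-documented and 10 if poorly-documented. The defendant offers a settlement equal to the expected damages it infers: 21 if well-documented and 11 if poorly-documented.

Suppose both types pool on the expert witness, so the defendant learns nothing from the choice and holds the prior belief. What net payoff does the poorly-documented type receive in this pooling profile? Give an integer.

2

Pooled settlement = 1/10·21 + 9/10·11 = 12.
poorly-documented pays cost 10 for the expert witness, so net payoff = 12 − 10 = 2.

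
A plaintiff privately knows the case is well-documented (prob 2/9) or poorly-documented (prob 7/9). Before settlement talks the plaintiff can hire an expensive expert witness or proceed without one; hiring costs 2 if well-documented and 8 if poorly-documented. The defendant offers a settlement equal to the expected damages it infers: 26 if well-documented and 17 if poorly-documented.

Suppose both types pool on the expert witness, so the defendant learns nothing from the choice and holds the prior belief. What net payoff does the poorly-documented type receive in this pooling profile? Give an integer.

Pooled settlement = 2/9·26 + 7/9·17 = 19.
poorly-documented pays cost 8 for the expert witness, so net payoff = 19 − 8 = 11.

11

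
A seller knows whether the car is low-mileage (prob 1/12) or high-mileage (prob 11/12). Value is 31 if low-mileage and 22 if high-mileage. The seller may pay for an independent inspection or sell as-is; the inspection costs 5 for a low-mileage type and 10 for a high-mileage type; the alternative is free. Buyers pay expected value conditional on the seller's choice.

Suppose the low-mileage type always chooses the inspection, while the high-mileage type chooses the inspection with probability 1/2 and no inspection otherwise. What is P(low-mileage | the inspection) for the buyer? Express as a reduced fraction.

P(the inspection) = (1/12)·1 + (11/12)·(1/2) = 13/24.
By Bayes' rule, P(low-mileage | the inspection) = (1/12) / (13/24) = 2/13.

2/13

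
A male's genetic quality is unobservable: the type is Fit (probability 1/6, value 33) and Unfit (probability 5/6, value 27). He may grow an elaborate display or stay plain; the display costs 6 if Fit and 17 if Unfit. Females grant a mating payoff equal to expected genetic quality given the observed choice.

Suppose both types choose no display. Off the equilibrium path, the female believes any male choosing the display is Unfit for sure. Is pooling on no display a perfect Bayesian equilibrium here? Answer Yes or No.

On path, the female holds the prior and pays 1/6·33 + 5/6·27 = 28. Off path (the display), believing Unfit, it pays 27.
Fit: no display nets 28; the display nets 27 − 6 = 21. Fit stays.
Unfit: no display nets 28; the display nets 27 − 17 = 10. Unfit stays.
No type deviates, so pooling is sustained.

Yes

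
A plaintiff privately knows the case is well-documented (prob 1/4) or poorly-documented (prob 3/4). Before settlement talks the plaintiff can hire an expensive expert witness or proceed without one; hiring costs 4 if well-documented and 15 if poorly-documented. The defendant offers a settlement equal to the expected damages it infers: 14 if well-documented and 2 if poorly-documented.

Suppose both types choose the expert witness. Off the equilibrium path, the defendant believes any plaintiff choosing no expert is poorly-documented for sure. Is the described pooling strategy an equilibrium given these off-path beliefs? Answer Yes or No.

On path, the defendant holds the prior and pays 1/4·14 + 3/4·2 = 5. Off path (no expert), believing poorly-documented, it pays 2.
well-documented: the expert witness nets 5 − 4 = 1; no expert nets 2. well-documented would deviate.
poorly-documented: the expert witness nets 5 − 15 = -10; no expert nets 2. poorly-documented would deviate.
A type deviates, so pooling fails.

No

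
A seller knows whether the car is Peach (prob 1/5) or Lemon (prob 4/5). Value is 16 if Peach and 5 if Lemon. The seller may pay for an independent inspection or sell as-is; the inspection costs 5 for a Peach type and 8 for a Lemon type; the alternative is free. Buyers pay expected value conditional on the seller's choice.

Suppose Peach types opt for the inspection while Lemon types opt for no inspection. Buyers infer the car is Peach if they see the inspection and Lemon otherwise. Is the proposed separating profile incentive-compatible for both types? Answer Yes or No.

No

Under these beliefs, the inspection earns price 16 and no inspection earns price 5.
Peach: the inspection nets 16 − 5 = 11; no inspection nets 5. Peach prefers the inspection.
Lemon: the inspection nets 16 − 8 = 8; no inspection nets 5. Lemon would deviate to the inspection.
Lemon has a profitable deviation, so the profile is not an equilibrium.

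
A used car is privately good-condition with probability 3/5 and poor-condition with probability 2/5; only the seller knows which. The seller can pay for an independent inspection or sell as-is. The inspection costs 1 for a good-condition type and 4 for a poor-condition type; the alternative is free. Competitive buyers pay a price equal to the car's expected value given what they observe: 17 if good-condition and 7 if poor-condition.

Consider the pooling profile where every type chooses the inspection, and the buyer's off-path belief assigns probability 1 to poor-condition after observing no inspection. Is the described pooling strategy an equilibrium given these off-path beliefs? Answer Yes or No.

On path, the buyer holds the prior and pays 3/5·17 + 2/5·7 = 13. Off path (no inspection), believing poor-condition, it pays 7.
good-condition: the inspection nets 13 − 1 = 12; no inspection nets 7. good-condition stays.
poor-condition: the inspection nets 13 − 4 = 9; no inspection nets 7. poor-condition stays.
No type deviates, so pooling is sustained.

Yes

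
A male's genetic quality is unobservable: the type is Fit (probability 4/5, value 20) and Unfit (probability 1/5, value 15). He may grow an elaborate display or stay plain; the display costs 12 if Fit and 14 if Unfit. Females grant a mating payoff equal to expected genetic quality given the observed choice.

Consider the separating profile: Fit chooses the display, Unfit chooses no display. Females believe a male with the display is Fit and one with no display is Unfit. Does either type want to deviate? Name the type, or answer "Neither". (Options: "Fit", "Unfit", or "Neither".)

Fit

The display pays 20; no display pays 15.
Fit: assigned the display, nets 20 − 12 = 8; deviating to no display nets 15.
Unfit: assigned no display, nets 15; deviating to the display nets 20 − 14 = 6.
The Fit type gains 7 by deviating.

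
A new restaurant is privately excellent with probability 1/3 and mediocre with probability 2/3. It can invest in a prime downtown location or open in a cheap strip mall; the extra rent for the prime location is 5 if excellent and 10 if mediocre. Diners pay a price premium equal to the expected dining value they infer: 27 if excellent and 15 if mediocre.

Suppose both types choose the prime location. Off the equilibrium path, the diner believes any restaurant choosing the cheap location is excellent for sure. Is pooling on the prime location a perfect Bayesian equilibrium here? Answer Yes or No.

On path, the diner holds the prior and pays 1/3·27 + 2/3·15 = 19. Off path (the cheap location), believing excellent, it pays 27.
excellent: the prime location nets 19 − 5 = 14; the cheap location nets 27. excellent would deviate.
mediocre: the prime location nets 19 − 10 = 9; the cheap location nets 27. mediocre would deviate.
A type deviates, so pooling fails.

No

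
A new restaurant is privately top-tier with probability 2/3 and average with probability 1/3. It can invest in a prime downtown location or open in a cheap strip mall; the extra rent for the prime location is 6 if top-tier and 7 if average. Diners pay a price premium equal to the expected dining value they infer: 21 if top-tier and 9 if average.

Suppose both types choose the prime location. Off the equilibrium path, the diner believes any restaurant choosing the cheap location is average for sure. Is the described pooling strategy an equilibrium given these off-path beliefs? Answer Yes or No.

Yes

On path, the diner holds the prior and pays 2/3·21 + 1/3·9 = 17. Off path (the cheap location), believing average, it pays 9.
top-tier: the prime location nets 17 − 6 = 11; the cheap location nets 9. top-tier stays.
average: the prime location nets 17 − 7 = 10; the cheap location nets 9. average stays.
No type deviates, so pooling is sustained.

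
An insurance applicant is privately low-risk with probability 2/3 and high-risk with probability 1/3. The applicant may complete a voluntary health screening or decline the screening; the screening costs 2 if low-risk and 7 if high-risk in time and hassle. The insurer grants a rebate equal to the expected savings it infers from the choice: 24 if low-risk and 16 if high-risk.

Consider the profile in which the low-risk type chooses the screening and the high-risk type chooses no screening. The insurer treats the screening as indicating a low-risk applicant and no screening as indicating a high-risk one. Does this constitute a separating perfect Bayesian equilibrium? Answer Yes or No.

No

Under these beliefs, the screening earns rebate 24 and no screening earns rebate 16.
low-risk: the screening nets 24 − 2 = 22; no screening nets 16. low-risk prefers the screening.
high-risk: the screening nets 24 − 7 = 17; no screening nets 16. high-risk would deviate to the screening.
high-risk has a profitable deviation, so the profile is not an equilibrium.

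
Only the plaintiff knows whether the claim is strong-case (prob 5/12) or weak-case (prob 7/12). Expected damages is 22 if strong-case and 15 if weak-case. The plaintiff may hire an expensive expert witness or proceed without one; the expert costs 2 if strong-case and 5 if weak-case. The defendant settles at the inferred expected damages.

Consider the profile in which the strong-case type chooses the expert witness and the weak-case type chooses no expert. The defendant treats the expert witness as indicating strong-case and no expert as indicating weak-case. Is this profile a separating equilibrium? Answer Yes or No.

Under these beliefs, the expert witness earns settlement 22 and no expert earns settlement 15.
strong-case: the expert witness nets 22 − 2 = 20; no expert nets 15. strong-case prefers the expert witness.
weak-case: the expert witness nets 22 − 5 = 17; no expert nets 15. weak-case would deviate to the expert witness.
weak-case has a profitable deviation, so the profile is not an equilibrium.

No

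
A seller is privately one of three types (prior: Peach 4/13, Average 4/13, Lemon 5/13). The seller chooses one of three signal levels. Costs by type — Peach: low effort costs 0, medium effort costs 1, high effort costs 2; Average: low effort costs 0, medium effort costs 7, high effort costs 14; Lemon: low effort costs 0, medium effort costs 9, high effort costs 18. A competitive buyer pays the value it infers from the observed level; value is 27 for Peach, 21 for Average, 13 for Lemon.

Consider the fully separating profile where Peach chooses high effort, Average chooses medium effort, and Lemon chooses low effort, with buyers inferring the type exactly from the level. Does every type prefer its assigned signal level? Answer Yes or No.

Yes

Separating prices: high effort → 27, medium effort → 21, low effort → 13.
Peach (assigned high effort): low effort: 13 − 0 = 13; medium effort: 21 − 1 = 20; high effort: 27 − 2 = 25. Peach stays.
Average (assigned medium effort): low effort: 13 − 0 = 13; medium effort: 21 − 7 = 14; high effort: 27 − 14 = 13. Average stays.
Lemon (assigned low effort): low effort: 13 − 0 = 13; medium effort: 21 − 9 = 12; high effort: 27 − 18 = 9. Lemon stays.
Every type prefers its assigned level; separation holds.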